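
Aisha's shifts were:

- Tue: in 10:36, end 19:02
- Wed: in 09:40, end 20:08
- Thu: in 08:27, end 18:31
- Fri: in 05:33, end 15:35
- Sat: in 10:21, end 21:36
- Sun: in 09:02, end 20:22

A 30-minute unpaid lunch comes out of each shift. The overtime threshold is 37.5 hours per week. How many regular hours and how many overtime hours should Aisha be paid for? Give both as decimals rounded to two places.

Regular 37.50 hours, overtime 21.08 hours

Tue: 10:36–19:02 = 8 h 26 min; less 30 min break → 7 h 56 min
Wed: 09:40–20:08 = 10 h 28 min; less 30 min break → 9 h 58 min
Thu: 08:27–18:31 = 10 h 4 min; less 30 min break → 9 h 34 min
Fri: 05:33–15:35 = 10 h 2 min; less 30 min break → 9 h 32 min
Sat: 10:21–21:36 = 11 h 15 min; less 30 min break → 10 h 45 min
Sun: 09:02–20:22 = 11 h 20 min; less 30 min break → 10 h 50 min
Total worked: 58 h 35 min = 58.58 h.
Threshold 37.5 h → overtime 21 h 5 min, regular 37 h 30 min.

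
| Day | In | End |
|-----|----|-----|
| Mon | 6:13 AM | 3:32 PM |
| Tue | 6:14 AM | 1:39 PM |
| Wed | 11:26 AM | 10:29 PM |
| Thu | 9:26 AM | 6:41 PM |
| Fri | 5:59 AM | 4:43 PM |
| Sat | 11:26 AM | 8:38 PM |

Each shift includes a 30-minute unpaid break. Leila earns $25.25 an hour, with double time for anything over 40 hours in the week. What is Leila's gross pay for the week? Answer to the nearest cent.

Mon: 6:13 AM–3:32 PM = 9 h 19 min; less 30 min break → 8 h 49 min
Tue: 6:14 AM–1:39 PM = 7 h 25 min; less 30 min break → 6 h 55 min
Wed: 11:26 AM–10:29 PM = 11 h 3 min; less 30 min break → 10 h 33 min
Thu: 9:26 AM–6:41 PM = 9 h 15 min; less 30 min break → 8 h 45 min
Fri: 5:59 AM–4:43 PM = 10 h 44 min; less 30 min break → 10 h 14 min
Sat: 11:26 AM–8:38 PM = 9 h 12 min; less 30 min break → 8 h 42 min
Total worked: 53 h 58 min = 3238 min.
Regular 40 h 0 min = 2400 min at $25.25/h; overtime 13 h 58 min = 838 min at $50.50/h.
Pay = (2400 × $25.25 + 838 × $50.50) ÷ 60 = $1715.32.

$1715.32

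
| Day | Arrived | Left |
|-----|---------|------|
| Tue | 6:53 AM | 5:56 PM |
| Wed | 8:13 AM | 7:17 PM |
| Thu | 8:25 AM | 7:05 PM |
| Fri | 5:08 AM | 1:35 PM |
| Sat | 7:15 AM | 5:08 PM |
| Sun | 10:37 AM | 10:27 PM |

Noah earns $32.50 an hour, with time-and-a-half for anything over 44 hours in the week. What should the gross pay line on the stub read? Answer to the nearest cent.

Tue: 6:53 AM–5:56 PM = 11 h 3 min
Wed: 8:13 AM–7:17 PM = 11 h 4 min
Thu: 8:25 AM–7:05 PM = 10 h 40 min
Fri: 5:08 AM–1:35 PM = 8 h 27 min
Sat: 7:15 AM–5:08 PM = 9 h 53 min
Sun: 10:37 AM–10:27 PM = 11 h 50 min
Total worked: 62 h 57 min = 3777 min.
Regular 44 h 0 min = 2640 min at $32.50/h; overtime 18 h 57 min = 1137 min at $48.75/h.
Pay = (2640 × $32.50 + 1137 × $48.75) ÷ 60 = $2353.81.

$2353.81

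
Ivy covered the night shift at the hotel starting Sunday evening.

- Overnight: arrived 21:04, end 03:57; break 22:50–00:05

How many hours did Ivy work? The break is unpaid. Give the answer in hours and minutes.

Overnight: 21:04 → midnight = 2 h 56 min; midnight → 03:57 = 3 h 57 min; span 6 h 53 min; less 75 min break → 5 h 38 min

5 h 38 min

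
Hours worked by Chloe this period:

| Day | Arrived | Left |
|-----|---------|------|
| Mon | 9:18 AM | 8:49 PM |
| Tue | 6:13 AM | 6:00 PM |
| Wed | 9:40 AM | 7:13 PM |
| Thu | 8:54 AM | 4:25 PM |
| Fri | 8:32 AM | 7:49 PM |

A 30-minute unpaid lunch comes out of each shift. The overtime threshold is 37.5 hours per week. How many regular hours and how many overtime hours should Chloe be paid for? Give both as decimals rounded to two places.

Regular 37.50 hours, overtime 11.65 hours

Mon: 9:18 AM–8:49 PM = 11 h 31 min; less 30 min break → 11 h 1 min
Tue: 6:13 AM–6:00 PM = 11 h 47 min; less 30 min break → 11 h 17 min
Wed: 9:40 AM–7:13 PM = 9 h 33 min; less 30 min break → 9 h 3 min
Thu: 8:54 AM–4:25 PM = 7 h 31 min; less 30 min break → 7 h 1 min
Fri: 8:32 AM–7:49 PM = 11 h 17 min; less 30 min break → 10 h 47 min
Total worked: 49 h 9 min = 49.15 h.
Threshold 37.5 h → overtime 11 h 39 min, regular 37 h 30 min.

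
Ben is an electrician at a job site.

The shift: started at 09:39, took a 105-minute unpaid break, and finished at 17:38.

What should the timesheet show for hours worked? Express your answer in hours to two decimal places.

The shift: 09:39–17:38 = 7 h 59 min; less 105 min break → 6 h 14 min

6.23 hours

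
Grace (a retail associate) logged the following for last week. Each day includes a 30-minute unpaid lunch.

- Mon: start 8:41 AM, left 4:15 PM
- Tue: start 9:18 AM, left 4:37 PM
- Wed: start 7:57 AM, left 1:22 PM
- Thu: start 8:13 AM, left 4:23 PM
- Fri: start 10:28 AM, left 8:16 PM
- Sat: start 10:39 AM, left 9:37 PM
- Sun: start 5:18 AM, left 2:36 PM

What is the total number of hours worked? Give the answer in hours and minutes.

Mon: 8:41 AM–4:15 PM = 7 h 34 min; less 30 min break → 7 h 4 min
Tue: 9:18 AM–4:37 PM = 7 h 19 min; less 30 min break → 6 h 49 min
Wed: 7:57 AM–1:22 PM = 5 h 25 min; less 30 min break → 4 h 55 min
Thu: 8:13 AM–4:23 PM = 8 h 10 min; less 30 min break → 7 h 40 min
Fri: 10:28 AM–8:16 PM = 9 h 48 min; less 30 min break → 9 h 18 min
Sat: 10:39 AM–9:37 PM = 10 h 58 min; less 30 min break → 10 h 28 min
Sun: 5:18 AM–2:36 PM = 9 h 18 min; less 30 min break → 8 h 48 min
Total: 7 h 4 min + 6 h 49 min + 4 h 55 min + 7 h 40 min + 9 h 18 min + 10 h 28 min + 8 h 48 min = 55 h 2 min.

55 h 2 min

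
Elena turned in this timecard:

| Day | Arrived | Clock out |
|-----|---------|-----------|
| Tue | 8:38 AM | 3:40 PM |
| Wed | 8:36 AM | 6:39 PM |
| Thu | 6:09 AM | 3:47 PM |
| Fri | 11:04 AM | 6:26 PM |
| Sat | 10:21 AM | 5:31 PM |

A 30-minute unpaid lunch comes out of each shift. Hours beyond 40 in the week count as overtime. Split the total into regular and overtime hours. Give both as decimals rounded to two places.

Tue: 8:38 AM–3:40 PM = 7 h 2 min; less 30 min break → 6 h 32 min
Wed: 8:36 AM–6:39 PM = 10 h 3 min; less 30 min break → 9 h 33 min
Thu: 6:09 AM–3:47 PM = 9 h 38 min; less 30 min break → 9 h 8 min
Fri: 11:04 AM–6:26 PM = 7 h 22 min; less 30 min break → 6 h 52 min
Sat: 10:21 AM–5:31 PM = 7 h 10 min; less 30 min break → 6 h 40 min
Total worked: 38 h 45 min = 38.75 h.
Threshold 40 h → overtime 0 h 0 min, regular 38 h 45 min.

Regular 38.75 hours, overtime 0.00 hours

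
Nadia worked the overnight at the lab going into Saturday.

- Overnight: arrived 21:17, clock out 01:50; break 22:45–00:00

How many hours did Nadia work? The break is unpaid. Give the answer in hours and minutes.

Overnight: 21:17 → midnight = 2 h 43 min; midnight → 01:50 = 1 h 50 min; span 4 h 33 min; less 75 min break → 3 h 18 min

3 h 18 min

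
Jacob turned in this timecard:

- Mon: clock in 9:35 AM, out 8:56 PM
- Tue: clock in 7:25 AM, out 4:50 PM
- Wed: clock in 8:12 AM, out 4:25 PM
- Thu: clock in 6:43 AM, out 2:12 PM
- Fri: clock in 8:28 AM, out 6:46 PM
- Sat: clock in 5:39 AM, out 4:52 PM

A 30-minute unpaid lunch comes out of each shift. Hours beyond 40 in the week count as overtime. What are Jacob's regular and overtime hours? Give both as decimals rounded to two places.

Mon: 9:35 AM–8:56 PM = 11 h 21 min; less 30 min break → 10 h 51 min
Tue: 7:25 AM–4:50 PM = 9 h 25 min; less 30 min break → 8 h 55 min
Wed: 8:12 AM–4:25 PM = 8 h 13 min; less 30 min break → 7 h 43 min
Thu: 6:43 AM–2:12 PM = 7 h 29 min; less 30 min break → 6 h 59 min
Fri: 8:28 AM–6:46 PM = 10 h 18 min; less 30 min break → 9 h 48 min
Sat: 5:39 AM–4:52 PM = 11 h 13 min; less 30 min break → 10 h 43 min
Total worked: 54 h 59 min = 54.98 h.
Threshold 40 h → overtime 14 h 59 min, regular 40 h 0 min.

Regular 40.00 hours, overtime 14.98 hours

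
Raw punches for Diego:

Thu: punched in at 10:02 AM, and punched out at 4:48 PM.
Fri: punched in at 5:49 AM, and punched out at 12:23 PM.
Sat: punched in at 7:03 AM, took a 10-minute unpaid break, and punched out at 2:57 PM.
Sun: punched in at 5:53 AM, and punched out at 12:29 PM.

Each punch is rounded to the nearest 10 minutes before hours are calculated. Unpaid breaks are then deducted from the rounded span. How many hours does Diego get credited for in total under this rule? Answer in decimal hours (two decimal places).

Thu: in 10:02 AM→10:00 AM, out 4:48 PM→4:50 PM; 6 h 50 min
Fri: in 5:49 AM→5:50 AM, out 12:23 PM→12:20 PM; 6 h 30 min
Sat: in 7:03 AM→7:00 AM, out 2:57 PM→3:00 PM; 8 h 0 min − 10 min = 7 h 50 min
Sun: in 5:53 AM→5:50 AM, out 12:29 PM→12:30 PM; 6 h 40 min
Total credited: 27 h 50 min.

27.83 hours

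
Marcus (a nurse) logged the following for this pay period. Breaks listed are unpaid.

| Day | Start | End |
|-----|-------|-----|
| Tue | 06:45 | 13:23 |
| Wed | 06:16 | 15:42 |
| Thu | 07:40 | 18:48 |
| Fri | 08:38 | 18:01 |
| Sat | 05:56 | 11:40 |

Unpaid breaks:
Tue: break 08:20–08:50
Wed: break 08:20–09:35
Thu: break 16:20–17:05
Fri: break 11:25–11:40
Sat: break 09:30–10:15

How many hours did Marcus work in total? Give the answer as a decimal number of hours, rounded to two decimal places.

38.82 hours

Tue: 06:45–13:23 = 6 h 38 min; less 30 min break → 6 h 8 min
Wed: 06:16–15:42 = 9 h 26 min; less 75 min break → 8 h 11 min
Thu: 07:40–18:48 = 11 h 8 min; less 45 min break → 10 h 23 min
Fri: 08:38–18:01 = 9 h 23 min; less 15 min break → 9 h 8 min
Sat: 05:56–11:40 = 5 h 44 min; less 45 min break → 4 h 59 min
Total: 6 h 8 min + 8 h 11 min + 10 h 23 min + 9 h 8 min + 4 h 59 min = 38 h 49 min.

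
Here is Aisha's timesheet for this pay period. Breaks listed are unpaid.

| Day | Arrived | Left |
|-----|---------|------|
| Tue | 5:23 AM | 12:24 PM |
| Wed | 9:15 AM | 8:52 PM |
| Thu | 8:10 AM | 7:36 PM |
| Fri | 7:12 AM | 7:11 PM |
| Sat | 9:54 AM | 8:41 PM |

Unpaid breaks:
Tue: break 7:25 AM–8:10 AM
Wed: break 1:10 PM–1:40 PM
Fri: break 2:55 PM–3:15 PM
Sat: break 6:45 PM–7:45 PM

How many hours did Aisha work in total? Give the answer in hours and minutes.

50 h 15 min

Tue: 5:23 AM–12:24 PM = 7 h 1 min; less 45 min break → 6 h 16 min
Wed: 9:15 AM–8:52 PM = 11 h 37 min; less 30 min break → 11 h 7 min
Thu: 8:10 AM–7:36 PM = 11 h 26 min
Fri: 7:12 AM–7:11 PM = 11 h 59 min; less 20 min break → 11 h 39 min
Sat: 9:54 AM–8:41 PM = 10 h 47 min; less 60 min break → 9 h 47 min
Total: 6 h 16 min + 11 h 7 min + 11 h 26 min + 11 h 39 min + 9 h 47 min = 50 h 15 min.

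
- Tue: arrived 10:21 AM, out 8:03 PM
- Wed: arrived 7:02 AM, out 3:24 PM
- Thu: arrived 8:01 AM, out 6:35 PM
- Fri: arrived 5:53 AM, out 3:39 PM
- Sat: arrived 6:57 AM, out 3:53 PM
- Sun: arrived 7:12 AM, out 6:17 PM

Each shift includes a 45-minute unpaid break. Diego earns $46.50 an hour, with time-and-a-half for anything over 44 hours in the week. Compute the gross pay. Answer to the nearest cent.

Tue: 10:21 AM–8:03 PM = 9 h 42 min; less 45 min break → 8 h 57 min
Wed: 7:02 AM–3:24 PM = 8 h 22 min; less 45 min break → 7 h 37 min
Thu: 8:01 AM–6:35 PM = 10 h 34 min; less 45 min break → 9 h 49 min
Fri: 5:53 AM–3:39 PM = 9 h 46 min; less 45 min break → 9 h 1 min
Sat: 6:57 AM–3:53 PM = 8 h 56 min; less 45 min break → 8 h 11 min
Sun: 7:12 AM–6:17 PM = 11 h 5 min; less 45 min break → 10 h 20 min
Total worked: 53 h 55 min = 3235 min.
Regular 44 h 0 min = 2640 min at $46.50/h; overtime 9 h 55 min = 595 min at $69.75/h.
Pay = (2640 × $46.50 + 595 × $69.75) ÷ 60 = $2737.69.

$2737.69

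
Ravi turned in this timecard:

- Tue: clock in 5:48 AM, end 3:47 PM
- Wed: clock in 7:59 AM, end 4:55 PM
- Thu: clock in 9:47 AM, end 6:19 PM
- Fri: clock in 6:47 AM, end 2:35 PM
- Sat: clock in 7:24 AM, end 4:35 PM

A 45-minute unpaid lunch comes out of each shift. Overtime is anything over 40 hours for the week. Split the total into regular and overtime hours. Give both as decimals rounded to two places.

Tue: 5:48 AM–3:47 PM = 9 h 59 min; less 45 min break → 9 h 14 min
Wed: 7:59 AM–4:55 PM = 8 h 56 min; less 45 min break → 8 h 11 min
Thu: 9:47 AM–6:19 PM = 8 h 32 min; less 45 min break → 7 h 47 min
Fri: 6:47 AM–2:35 PM = 7 h 48 min; less 45 min break → 7 h 3 min
Sat: 7:24 AM–4:35 PM = 9 h 11 min; less 45 min break → 8 h 26 min
Total worked: 40 h 41 min = 40.68 h.
Threshold 40 h → overtime 0 h 41 min, regular 40 h 0 min.

Regular 40.00 hours, overtime 0.68 hours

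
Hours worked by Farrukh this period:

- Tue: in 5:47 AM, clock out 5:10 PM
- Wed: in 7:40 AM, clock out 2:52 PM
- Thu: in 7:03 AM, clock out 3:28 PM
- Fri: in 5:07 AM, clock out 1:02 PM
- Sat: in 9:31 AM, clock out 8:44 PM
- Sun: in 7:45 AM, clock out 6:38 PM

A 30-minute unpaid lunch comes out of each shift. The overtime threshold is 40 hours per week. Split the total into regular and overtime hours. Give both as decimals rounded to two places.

Regular 40.00 hours, overtime 14.02 hours

Tue: 5:47 AM–5:10 PM = 11 h 23 min; less 30 min break → 10 h 53 min
Wed: 7:40 AM–2:52 PM = 7 h 12 min; less 30 min break → 6 h 42 min
Thu: 7:03 AM–3:28 PM = 8 h 25 min; less 30 min break → 7 h 55 min
Fri: 5:07 AM–1:02 PM = 7 h 55 min; less 30 min break → 7 h 25 min
Sat: 9:31 AM–8:44 PM = 11 h 13 min; less 30 min break → 10 h 43 min
Sun: 7:45 AM–6:38 PM = 10 h 53 min; less 30 min break → 10 h 23 min
Total worked: 54 h 1 min = 54.02 h.
Threshold 40 h → overtime 14 h 1 min, regular 40 h 0 min.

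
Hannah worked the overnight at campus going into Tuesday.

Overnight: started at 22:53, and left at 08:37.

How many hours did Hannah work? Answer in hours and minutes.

9 h 44 min

Overnight: 22:53 → midnight = 1 h 7 min; midnight → 08:37 = 8 h 37 min; span 9 h 44 min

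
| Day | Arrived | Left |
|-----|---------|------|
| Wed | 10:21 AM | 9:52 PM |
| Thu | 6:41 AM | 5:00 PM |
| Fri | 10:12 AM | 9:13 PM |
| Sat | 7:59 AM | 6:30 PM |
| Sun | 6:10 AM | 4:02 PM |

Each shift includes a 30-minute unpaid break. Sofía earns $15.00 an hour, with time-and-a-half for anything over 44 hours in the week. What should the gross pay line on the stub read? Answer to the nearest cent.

Wed: 10:21 AM–9:52 PM = 11 h 31 min; less 30 min break → 11 h 1 min
Thu: 6:41 AM–5:00 PM = 10 h 19 min; less 30 min break → 9 h 49 min
Fri: 10:12 AM–9:13 PM = 11 h 1 min; less 30 min break → 10 h 31 min
Sat: 7:59 AM–6:30 PM = 10 h 31 min; less 30 min break → 10 h 1 min
Sun: 6:10 AM–4:02 PM = 9 h 52 min; less 30 min break → 9 h 22 min
Total worked: 50 h 44 min = 3044 min.
Regular 44 h 0 min = 2640 min at $15.00/h; overtime 6 h 44 min = 404 min at $22.50/h.
Pay = (2640 × $15.00 + 404 × $22.50) ÷ 60 = $811.50.

$811.50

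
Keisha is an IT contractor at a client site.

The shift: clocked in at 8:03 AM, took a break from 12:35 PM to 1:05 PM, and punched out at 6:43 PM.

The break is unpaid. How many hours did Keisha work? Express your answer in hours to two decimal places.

The shift: 8:03 AM–6:43 PM = 10 h 40 min; less 30 min break → 10 h 10 min

10.17 hours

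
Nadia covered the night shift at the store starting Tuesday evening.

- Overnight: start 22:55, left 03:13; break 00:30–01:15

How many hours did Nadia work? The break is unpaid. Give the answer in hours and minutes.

3 h 33 min

Overnight: 22:55 → midnight = 1 h 5 min; midnight → 03:13 = 3 h 13 min; span 4 h 18 min; less 45 min break → 3 h 33 min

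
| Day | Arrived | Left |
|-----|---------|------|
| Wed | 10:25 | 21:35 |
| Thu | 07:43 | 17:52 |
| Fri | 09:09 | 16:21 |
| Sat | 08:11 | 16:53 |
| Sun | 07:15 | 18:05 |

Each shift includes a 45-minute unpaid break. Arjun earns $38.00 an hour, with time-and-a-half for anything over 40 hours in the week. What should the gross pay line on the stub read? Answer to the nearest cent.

Wed: 10:25–21:35 = 11 h 10 min; less 45 min break → 10 h 25 min
Thu: 07:43–17:52 = 10 h 9 min; less 45 min break → 9 h 24 min
Fri: 09:09–16:21 = 7 h 12 min; less 45 min break → 6 h 27 min
Sat: 08:11–16:53 = 8 h 42 min; less 45 min break → 7 h 57 min
Sun: 07:15–18:05 = 10 h 50 min; less 45 min break → 10 h 5 min
Total worked: 44 h 18 min = 2658 min.
Regular 40 h 0 min = 2400 min at $38.00/h; overtime 4 h 18 min = 258 min at $57.00/h.
Pay = (2400 × $38.00 + 258 × $57.00) ÷ 60 = $1765.10.

$1765.10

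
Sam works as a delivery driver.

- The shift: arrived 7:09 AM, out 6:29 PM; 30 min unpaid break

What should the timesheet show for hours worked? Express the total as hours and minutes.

10 h 50 min

The shift: 7:09 AM–6:29 PM = 11 h 20 min; less 30 min break → 10 h 50 min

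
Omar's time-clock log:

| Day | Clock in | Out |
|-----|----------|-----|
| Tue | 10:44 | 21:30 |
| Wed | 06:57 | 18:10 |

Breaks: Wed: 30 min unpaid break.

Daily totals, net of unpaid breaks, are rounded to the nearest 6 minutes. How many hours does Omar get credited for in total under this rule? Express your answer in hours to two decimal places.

21.50 hours

Tue: 10:44–21:30 = 10 h 46 min → rounds to 10 h 48 min
Wed: 06:57–18:10 = 11 h 13 min − 30 min = 10 h 43 min → rounds to 10 h 42 min
Total credited: 21 h 30 min.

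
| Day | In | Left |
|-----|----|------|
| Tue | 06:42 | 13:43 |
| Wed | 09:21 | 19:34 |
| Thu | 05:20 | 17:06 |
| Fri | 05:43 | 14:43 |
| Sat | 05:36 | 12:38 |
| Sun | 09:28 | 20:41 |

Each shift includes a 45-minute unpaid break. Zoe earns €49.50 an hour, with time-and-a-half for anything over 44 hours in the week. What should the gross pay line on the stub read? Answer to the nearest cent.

Tue: 06:42–13:43 = 7 h 1 min; less 45 min break → 6 h 16 min
Wed: 09:21–19:34 = 10 h 13 min; less 45 min break → 9 h 28 min
Thu: 05:20–17:06 = 11 h 46 min; less 45 min break → 11 h 1 min
Fri: 05:43–14:43 = 9 h 0 min; less 45 min break → 8 h 15 min
Sat: 05:36–12:38 = 7 h 2 min; less 45 min break → 6 h 17 min
Sun: 09:28–20:41 = 11 h 13 min; less 45 min break → 10 h 28 min
Total worked: 51 h 45 min = 3105 min.
Regular 44 h 0 min = 2640 min at €49.50/h; overtime 7 h 45 min = 465 min at €74.25/h.
Pay = (2640 × €49.50 + 465 × €74.25) ÷ 60 = €2753.44.

€2753.44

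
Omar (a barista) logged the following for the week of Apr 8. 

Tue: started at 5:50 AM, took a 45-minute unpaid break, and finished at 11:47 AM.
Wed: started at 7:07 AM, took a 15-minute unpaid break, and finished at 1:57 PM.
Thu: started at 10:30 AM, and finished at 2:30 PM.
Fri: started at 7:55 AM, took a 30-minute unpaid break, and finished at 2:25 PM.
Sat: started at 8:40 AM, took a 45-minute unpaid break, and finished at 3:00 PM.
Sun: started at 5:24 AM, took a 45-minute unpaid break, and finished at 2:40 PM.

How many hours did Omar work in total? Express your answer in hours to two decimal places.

35.88 hours

Tue: 5:50 AM–11:47 AM = 5 h 57 min; less 45 min break → 5 h 12 min
Wed: 7:07 AM–1:57 PM = 6 h 50 min; less 15 min break → 6 h 35 min
Thu: 10:30 AM–2:30 PM = 4 h 0 min
Fri: 7:55 AM–2:25 PM = 6 h 30 min; less 30 min break → 6 h 0 min
Sat: 8:40 AM–3:00 PM = 6 h 20 min; less 45 min break → 5 h 35 min
Sun: 5:24 AM–2:40 PM = 9 h 16 min; less 45 min break → 8 h 31 min
Total: 5 h 12 min + 6 h 35 min + 4 h 0 min + 6 h 0 min + 5 h 35 min + 8 h 31 min = 35 h 53 min.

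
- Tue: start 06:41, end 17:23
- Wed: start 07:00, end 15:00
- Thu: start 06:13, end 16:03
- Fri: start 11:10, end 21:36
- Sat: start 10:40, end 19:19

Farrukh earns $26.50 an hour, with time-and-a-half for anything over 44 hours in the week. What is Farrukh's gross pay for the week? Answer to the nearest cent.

$1309.76

Tue: 06:41–17:23 = 10 h 42 min
Wed: 07:00–15:00 = 8 h 0 min
Thu: 06:13–16:03 = 9 h 50 min
Fri: 11:10–21:36 = 10 h 26 min
Sat: 10:40–19:19 = 8 h 39 min
Total worked: 47 h 37 min = 2857 min.
Regular 44 h 0 min = 2640 min at $26.50/h; overtime 3 h 37 min = 217 min at $39.75/h.
Pay = (2640 × $26.50 + 217 × $39.75) ÷ 60 = $1309.76.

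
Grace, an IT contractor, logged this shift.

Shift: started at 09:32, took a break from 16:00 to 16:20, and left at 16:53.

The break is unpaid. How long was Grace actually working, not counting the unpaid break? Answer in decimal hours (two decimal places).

Shift: 09:32–16:53 = 7 h 21 min; less 20 min break → 7 h 1 min

7.02 hours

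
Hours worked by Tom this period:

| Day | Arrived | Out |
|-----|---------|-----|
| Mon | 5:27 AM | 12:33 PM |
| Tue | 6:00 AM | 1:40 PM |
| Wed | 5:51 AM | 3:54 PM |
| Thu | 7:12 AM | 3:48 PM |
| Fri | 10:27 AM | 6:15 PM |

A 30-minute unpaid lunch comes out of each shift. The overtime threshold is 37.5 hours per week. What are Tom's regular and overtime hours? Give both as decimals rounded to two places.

Mon: 5:27 AM–12:33 PM = 7 h 6 min; less 30 min break → 6 h 36 min
Tue: 6:00 AM–1:40 PM = 7 h 40 min; less 30 min break → 7 h 10 min
Wed: 5:51 AM–3:54 PM = 10 h 3 min; less 30 min break → 9 h 33 min
Thu: 7:12 AM–3:48 PM = 8 h 36 min; less 30 min break → 8 h 6 min
Fri: 10:27 AM–6:15 PM = 7 h 48 min; less 30 min break → 7 h 18 min
Total worked: 38 h 43 min = 38.72 h.
Threshold 37.5 h → overtime 1 h 13 min, regular 37 h 30 min.

Regular 37.50 hours, overtime 1.22 hours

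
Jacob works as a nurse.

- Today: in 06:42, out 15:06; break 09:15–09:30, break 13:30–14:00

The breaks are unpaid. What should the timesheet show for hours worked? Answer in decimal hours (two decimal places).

7.65 hours

Today: 06:42–15:06 = 8 h 24 min; less 45 min break → 7 h 39 min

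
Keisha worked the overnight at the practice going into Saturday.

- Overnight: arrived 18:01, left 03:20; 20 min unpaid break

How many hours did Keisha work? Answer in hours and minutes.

Overnight: 18:01 → midnight = 5 h 59 min; midnight → 03:20 = 3 h 20 min; span 9 h 19 min; less 20 min break → 8 h 59 min

8 h 59 min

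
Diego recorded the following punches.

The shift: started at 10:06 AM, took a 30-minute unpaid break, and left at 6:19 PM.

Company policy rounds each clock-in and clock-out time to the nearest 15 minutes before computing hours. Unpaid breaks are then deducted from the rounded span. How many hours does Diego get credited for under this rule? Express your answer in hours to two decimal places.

7.75 hours

The shift: in 10:06 AM→10:00 AM, out 6:19 PM→6:15 PM; 8 h 15 min − 30 min = 7 h 45 min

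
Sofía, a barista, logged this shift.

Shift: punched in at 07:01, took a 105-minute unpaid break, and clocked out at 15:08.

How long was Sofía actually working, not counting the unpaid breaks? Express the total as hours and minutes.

Shift: 07:01–15:08 = 8 h 7 min; less 105 min break → 6 h 22 min

6 h 22 min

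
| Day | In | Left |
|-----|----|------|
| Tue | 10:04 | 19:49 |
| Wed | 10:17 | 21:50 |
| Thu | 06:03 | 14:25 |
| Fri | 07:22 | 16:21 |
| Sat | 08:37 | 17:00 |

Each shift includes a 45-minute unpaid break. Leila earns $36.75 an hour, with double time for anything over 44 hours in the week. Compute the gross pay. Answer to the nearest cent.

Tue: 10:04–19:49 = 9 h 45 min; less 45 min break → 9 h 0 min
Wed: 10:17–21:50 = 11 h 33 min; less 45 min break → 10 h 48 min
Thu: 06:03–14:25 = 8 h 22 min; less 45 min break → 7 h 37 min
Fri: 07:22–16:21 = 8 h 59 min; less 45 min break → 8 h 14 min
Sat: 08:37–17:00 = 8 h 23 min; less 45 min break → 7 h 38 min
Total worked: 43 h 17 min = 2597 min.
Regular 43 h 17 min = 2597 min at $36.75/h; overtime 0 h 0 min = 0 min at $73.50/h.
Pay = (2597 × $36.75 + 0 × $73.50) ÷ 60 = $1590.66.

$1590.66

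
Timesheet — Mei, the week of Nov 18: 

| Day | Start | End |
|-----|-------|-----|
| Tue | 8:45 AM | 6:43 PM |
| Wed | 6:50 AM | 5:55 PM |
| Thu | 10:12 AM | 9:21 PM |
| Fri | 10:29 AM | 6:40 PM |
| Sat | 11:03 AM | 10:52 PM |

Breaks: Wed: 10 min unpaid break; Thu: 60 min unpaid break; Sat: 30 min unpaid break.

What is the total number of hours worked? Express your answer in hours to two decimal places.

Tue: 8:45 AM–6:43 PM = 9 h 58 min
Wed: 6:50 AM–5:55 PM = 11 h 5 min; less 10 min break → 10 h 55 min
Thu: 10:12 AM–9:21 PM = 11 h 9 min; less 60 min break → 10 h 9 min
Fri: 10:29 AM–6:40 PM = 8 h 11 min
Sat: 11:03 AM–10:52 PM = 11 h 49 min; less 30 min break → 11 h 19 min
Total: 9 h 58 min + 10 h 55 min + 10 h 9 min + 8 h 11 min + 11 h 19 min = 50 h 32 min.

50.53 hours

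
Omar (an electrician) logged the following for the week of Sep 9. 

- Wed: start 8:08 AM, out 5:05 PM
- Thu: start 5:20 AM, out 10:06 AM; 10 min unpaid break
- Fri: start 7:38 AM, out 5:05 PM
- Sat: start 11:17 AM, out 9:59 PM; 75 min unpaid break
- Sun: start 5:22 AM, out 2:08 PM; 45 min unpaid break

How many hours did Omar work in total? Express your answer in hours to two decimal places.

40.47 hours

Wed: 8:08 AM–5:05 PM = 8 h 57 min
Thu: 5:20 AM–10:06 AM = 4 h 46 min; less 10 min break → 4 h 36 min
Fri: 7:38 AM–5:05 PM = 9 h 27 min
Sat: 11:17 AM–9:59 PM = 10 h 42 min; less 75 min break → 9 h 27 min
Sun: 5:22 AM–2:08 PM = 8 h 46 min; less 45 min break → 8 h 1 min
Total: 8 h 57 min + 4 h 36 min + 9 h 27 min + 9 h 27 min + 8 h 1 min = 40 h 28 min.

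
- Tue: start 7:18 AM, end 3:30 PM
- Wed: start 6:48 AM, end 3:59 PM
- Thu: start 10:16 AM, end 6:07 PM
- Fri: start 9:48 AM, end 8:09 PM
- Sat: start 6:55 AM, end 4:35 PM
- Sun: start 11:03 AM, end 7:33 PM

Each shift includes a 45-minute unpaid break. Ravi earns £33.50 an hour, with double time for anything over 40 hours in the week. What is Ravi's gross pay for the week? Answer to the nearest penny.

£1959.75

Tue: 7:18 AM–3:30 PM = 8 h 12 min; less 45 min break → 7 h 27 min
Wed: 6:48 AM–3:59 PM = 9 h 11 min; less 45 min break → 8 h 26 min
Thu: 10:16 AM–6:07 PM = 7 h 51 min; less 45 min break → 7 h 6 min
Fri: 9:48 AM–8:09 PM = 10 h 21 min; less 45 min break → 9 h 36 min
Sat: 6:55 AM–4:35 PM = 9 h 40 min; less 45 min break → 8 h 55 min
Sun: 11:03 AM–7:33 PM = 8 h 30 min; less 45 min break → 7 h 45 min
Total worked: 49 h 15 min = 2955 min.
Regular 40 h 0 min = 2400 min at £33.50/h; overtime 9 h 15 min = 555 min at £67.00/h.
Pay = (2400 × £33.50 + 555 × £67.00) ÷ 60 = £1959.75.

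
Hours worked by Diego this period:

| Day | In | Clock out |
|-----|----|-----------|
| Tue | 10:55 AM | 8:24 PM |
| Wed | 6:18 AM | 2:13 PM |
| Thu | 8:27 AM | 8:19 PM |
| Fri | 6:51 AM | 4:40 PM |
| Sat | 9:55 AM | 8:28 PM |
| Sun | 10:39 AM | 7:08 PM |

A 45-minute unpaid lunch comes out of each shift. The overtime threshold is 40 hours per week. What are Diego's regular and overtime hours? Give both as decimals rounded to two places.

Tue: 10:55 AM–8:24 PM = 9 h 29 min; less 45 min break → 8 h 44 min
Wed: 6:18 AM–2:13 PM = 7 h 55 min; less 45 min break → 7 h 10 min
Thu: 8:27 AM–8:19 PM = 11 h 52 min; less 45 min break → 11 h 7 min
Fri: 6:51 AM–4:40 PM = 9 h 49 min; less 45 min break → 9 h 4 min
Sat: 9:55 AM–8:28 PM = 10 h 33 min; less 45 min break → 9 h 48 min
Sun: 10:39 AM–7:08 PM = 8 h 29 min; less 45 min break → 7 h 44 min
Total worked: 53 h 37 min = 53.62 h.
Threshold 40 h → overtime 13 h 37 min, regular 40 h 0 min.

Regular 40.00 hours, overtime 13.62 hours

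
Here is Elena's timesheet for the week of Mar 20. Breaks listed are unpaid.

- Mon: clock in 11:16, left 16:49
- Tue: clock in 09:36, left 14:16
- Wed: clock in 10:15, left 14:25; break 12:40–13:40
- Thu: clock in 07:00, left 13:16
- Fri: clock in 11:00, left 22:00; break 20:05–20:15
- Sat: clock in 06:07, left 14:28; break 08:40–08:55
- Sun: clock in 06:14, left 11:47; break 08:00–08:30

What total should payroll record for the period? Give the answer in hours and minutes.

Mon: 11:16–16:49 = 5 h 33 min
Tue: 09:36–14:16 = 4 h 40 min
Wed: 10:15–14:25 = 4 h 10 min; less 60 min break → 3 h 10 min
Thu: 07:00–13:16 = 6 h 16 min
Fri: 11:00–22:00 = 11 h 0 min; less 10 min break → 10 h 50 min
Sat: 06:07–14:28 = 8 h 21 min; less 15 min break → 8 h 6 min
Sun: 06:14–11:47 = 5 h 33 min; less 30 min break → 5 h 3 min
Total: 5 h 33 min + 4 h 40 min + 3 h 10 min + 6 h 16 min + 10 h 50 min + 8 h 6 min + 5 h 3 min = 43 h 38 min.

43 h 38 min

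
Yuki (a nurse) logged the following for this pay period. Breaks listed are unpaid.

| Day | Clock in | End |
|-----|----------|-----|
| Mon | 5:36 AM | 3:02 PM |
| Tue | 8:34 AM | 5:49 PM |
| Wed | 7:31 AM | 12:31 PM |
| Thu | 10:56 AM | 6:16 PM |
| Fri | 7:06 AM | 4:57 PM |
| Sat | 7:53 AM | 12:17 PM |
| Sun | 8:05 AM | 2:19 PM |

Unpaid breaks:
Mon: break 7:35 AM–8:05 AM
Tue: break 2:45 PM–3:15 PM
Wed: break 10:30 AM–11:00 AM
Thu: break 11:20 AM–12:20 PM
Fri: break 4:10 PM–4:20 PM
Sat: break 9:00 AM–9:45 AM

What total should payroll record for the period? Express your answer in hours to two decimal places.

48.08 hours

Mon: 5:36 AM–3:02 PM = 9 h 26 min; less 30 min break → 8 h 56 min
Tue: 8:34 AM–5:49 PM = 9 h 15 min; less 30 min break → 8 h 45 min
Wed: 7:31 AM–12:31 PM = 5 h 0 min; less 30 min break → 4 h 30 min
Thu: 10:56 AM–6:16 PM = 7 h 20 min; less 60 min break → 6 h 20 min
Fri: 7:06 AM–4:57 PM = 9 h 51 min; less 10 min break → 9 h 41 min
Sat: 7:53 AM–12:17 PM = 4 h 24 min; less 45 min break → 3 h 39 min
Sun: 8:05 AM–2:19 PM = 6 h 14 min
Total: 8 h 56 min + 8 h 45 min + 4 h 30 min + 6 h 20 min + 9 h 41 min + 3 h 39 min + 6 h 14 min = 48 h 5 min.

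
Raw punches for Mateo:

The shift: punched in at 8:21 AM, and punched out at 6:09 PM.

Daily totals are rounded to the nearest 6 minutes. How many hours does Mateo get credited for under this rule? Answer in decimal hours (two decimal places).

9.80 hours

The shift: 8:21 AM–6:09 PM = 9 h 48 min → rounds to 9 h 48 min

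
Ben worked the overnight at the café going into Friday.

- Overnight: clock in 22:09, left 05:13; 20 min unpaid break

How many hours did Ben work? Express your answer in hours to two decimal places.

Overnight: 22:09 → midnight = 1 h 51 min; midnight → 05:13 = 5 h 13 min; span 7 h 4 min; less 20 min break → 6 h 44 min

6.73 hours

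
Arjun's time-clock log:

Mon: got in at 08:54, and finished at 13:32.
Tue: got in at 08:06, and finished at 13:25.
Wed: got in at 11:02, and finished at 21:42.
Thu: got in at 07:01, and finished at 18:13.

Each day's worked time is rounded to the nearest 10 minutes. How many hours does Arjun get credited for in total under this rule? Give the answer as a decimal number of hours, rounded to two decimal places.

Mon: 08:54–13:32 = 4 h 38 min → rounds to 4 h 40 min
Tue: 08:06–13:25 = 5 h 19 min → rounds to 5 h 20 min
Wed: 11:02–21:42 = 10 h 40 min → rounds to 10 h 40 min
Thu: 07:01–18:13 = 11 h 12 min → rounds to 11 h 10 min
Total credited: 31 h 50 min.

31.83 hours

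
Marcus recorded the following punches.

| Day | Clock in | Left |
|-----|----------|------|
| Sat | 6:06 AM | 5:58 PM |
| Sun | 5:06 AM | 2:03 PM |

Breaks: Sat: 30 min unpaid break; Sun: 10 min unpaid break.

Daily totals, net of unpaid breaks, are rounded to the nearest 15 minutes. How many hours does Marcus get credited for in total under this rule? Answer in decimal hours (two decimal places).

20.00 hours

Sat: 6:06 AM–5:58 PM = 11 h 52 min − 30 min = 11 h 22 min → rounds to 11 h 15 min
Sun: 5:06 AM–2:03 PM = 8 h 57 min − 10 min = 8 h 47 min → rounds to 8 h 45 min
Total credited: 20 h 0 min.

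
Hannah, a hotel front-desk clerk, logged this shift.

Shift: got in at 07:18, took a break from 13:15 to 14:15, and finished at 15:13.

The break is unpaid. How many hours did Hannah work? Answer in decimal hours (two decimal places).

Shift: 07:18–15:13 = 7 h 55 min; less 60 min break → 6 h 55 min

6.92 hours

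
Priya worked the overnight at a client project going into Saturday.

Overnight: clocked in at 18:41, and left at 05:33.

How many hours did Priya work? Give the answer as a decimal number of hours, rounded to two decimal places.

10.87 hours

Overnight: 18:41 → midnight = 5 h 19 min; midnight → 05:33 = 5 h 33 min; span 10 h 52 min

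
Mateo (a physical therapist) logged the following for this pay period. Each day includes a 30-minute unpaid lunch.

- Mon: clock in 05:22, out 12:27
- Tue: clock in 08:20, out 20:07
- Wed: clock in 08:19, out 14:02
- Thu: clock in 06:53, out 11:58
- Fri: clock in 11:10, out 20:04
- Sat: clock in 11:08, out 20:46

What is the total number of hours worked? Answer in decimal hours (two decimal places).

45.20 hours

Mon: 05:22–12:27 = 7 h 5 min; less 30 min break → 6 h 35 min
Tue: 08:20–20:07 = 11 h 47 min; less 30 min break → 11 h 17 min
Wed: 08:19–14:02 = 5 h 43 min; less 30 min break → 5 h 13 min
Thu: 06:53–11:58 = 5 h 5 min; less 30 min break → 4 h 35 min
Fri: 11:10–20:04 = 8 h 54 min; less 30 min break → 8 h 24 min
Sat: 11:08–20:46 = 9 h 38 min; less 30 min break → 9 h 8 min
Total: 6 h 35 min + 11 h 17 min + 5 h 13 min + 4 h 35 min + 8 h 24 min + 9 h 8 min = 45 h 12 min.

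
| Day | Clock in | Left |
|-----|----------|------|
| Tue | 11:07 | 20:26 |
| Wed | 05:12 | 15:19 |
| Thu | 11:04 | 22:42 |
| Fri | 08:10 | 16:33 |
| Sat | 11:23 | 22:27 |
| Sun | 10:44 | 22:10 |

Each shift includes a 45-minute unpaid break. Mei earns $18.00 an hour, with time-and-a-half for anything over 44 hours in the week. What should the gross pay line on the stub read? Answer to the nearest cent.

$1155.15

Tue: 11:07–20:26 = 9 h 19 min; less 45 min break → 8 h 34 min
Wed: 05:12–15:19 = 10 h 7 min; less 45 min break → 9 h 22 min
Thu: 11:04–22:42 = 11 h 38 min; less 45 min break → 10 h 53 min
Fri: 08:10–16:33 = 8 h 23 min; less 45 min break → 7 h 38 min
Sat: 11:23–22:27 = 11 h 4 min; less 45 min break → 10 h 19 min
Sun: 10:44–22:10 = 11 h 26 min; less 45 min break → 10 h 41 min
Total worked: 57 h 27 min = 3447 min.
Regular 44 h 0 min = 2640 min at $18.00/h; overtime 13 h 27 min = 807 min at $27.00/h.
Pay = (2640 × $18.00 + 807 × $27.00) ÷ 60 = $1155.15.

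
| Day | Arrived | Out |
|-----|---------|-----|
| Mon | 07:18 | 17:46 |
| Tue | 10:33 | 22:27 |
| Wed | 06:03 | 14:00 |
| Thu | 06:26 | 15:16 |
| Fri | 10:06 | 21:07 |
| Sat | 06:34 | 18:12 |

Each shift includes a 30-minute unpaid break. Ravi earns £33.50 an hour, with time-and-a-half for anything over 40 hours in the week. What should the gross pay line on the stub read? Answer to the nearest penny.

Mon: 07:18–17:46 = 10 h 28 min; less 30 min break → 9 h 58 min
Tue: 10:33–22:27 = 11 h 54 min; less 30 min break → 11 h 24 min
Wed: 06:03–14:00 = 7 h 57 min; less 30 min break → 7 h 27 min
Thu: 06:26–15:16 = 8 h 50 min; less 30 min break → 8 h 20 min
Fri: 10:06–21:07 = 11 h 1 min; less 30 min break → 10 h 31 min
Sat: 06:34–18:12 = 11 h 38 min; less 30 min break → 11 h 8 min
Total worked: 58 h 48 min = 3528 min.
Regular 40 h 0 min = 2400 min at £33.50/h; overtime 18 h 48 min = 1128 min at £50.25/h.
Pay = (2400 × £33.50 + 1128 × £50.25) ÷ 60 = £2284.70.

£2284.70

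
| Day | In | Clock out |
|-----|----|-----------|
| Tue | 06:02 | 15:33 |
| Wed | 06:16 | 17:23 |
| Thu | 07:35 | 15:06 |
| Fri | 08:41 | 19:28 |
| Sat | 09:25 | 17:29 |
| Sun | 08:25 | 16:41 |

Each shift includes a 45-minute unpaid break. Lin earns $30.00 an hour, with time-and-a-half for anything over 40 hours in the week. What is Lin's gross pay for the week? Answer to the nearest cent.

Tue: 06:02–15:33 = 9 h 31 min; less 45 min break → 8 h 46 min
Wed: 06:16–17:23 = 11 h 7 min; less 45 min break → 10 h 22 min
Thu: 07:35–15:06 = 7 h 31 min; less 45 min break → 6 h 46 min
Fri: 08:41–19:28 = 10 h 47 min; less 45 min break → 10 h 2 min
Sat: 09:25–17:29 = 8 h 4 min; less 45 min break → 7 h 19 min
Sun: 08:25–16:41 = 8 h 16 min; less 45 min break → 7 h 31 min
Total worked: 50 h 46 min = 3046 min.
Regular 40 h 0 min = 2400 min at $30.00/h; overtime 10 h 46 min = 646 min at $45.00/h.
Pay = (2400 × $30.00 + 646 × $45.00) ÷ 60 = $1684.50.

$1684.50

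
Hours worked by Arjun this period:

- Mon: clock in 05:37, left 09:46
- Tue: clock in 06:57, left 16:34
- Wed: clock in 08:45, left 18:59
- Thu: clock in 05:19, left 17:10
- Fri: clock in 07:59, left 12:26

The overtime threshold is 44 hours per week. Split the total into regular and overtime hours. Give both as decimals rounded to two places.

Mon: 05:37–09:46 = 4 h 9 min
Tue: 06:57–16:34 = 9 h 37 min
Wed: 08:45–18:59 = 10 h 14 min
Thu: 05:19–17:10 = 11 h 51 min
Fri: 07:59–12:26 = 4 h 27 min
Total worked: 40 h 18 min = 40.30 h.
Threshold 44 h → overtime 0 h 0 min, regular 40 h 18 min.

Regular 40.30 hours, overtime 0.00 hours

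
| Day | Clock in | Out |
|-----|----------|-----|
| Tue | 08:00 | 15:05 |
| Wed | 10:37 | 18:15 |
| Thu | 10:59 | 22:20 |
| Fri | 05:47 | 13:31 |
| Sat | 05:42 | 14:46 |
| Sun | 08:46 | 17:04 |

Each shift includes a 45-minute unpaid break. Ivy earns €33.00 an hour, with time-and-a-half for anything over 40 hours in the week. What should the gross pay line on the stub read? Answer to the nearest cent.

Tue: 08:00–15:05 = 7 h 5 min; less 45 min break → 6 h 20 min
Wed: 10:37–18:15 = 7 h 38 min; less 45 min break → 6 h 53 min
Thu: 10:59–22:20 = 11 h 21 min; less 45 min break → 10 h 36 min
Fri: 05:47–13:31 = 7 h 44 min; less 45 min break → 6 h 59 min
Sat: 05:42–14:46 = 9 h 4 min; less 45 min break → 8 h 19 min
Sun: 08:46–17:04 = 8 h 18 min; less 45 min break → 7 h 33 min
Total worked: 46 h 40 min = 2800 min.
Regular 40 h 0 min = 2400 min at €33.00/h; overtime 6 h 40 min = 400 min at €49.50/h.
Pay = (2400 × €33.00 + 400 × €49.50) ÷ 60 = €1650.00.

€1650.00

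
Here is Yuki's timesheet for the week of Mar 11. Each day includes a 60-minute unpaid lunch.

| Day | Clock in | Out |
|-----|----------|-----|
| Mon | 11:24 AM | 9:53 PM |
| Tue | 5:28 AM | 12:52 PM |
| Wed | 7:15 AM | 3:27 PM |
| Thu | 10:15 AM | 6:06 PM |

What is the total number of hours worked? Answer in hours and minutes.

29 h 56 min

Mon: 11:24 AM–9:53 PM = 10 h 29 min; less 60 min break → 9 h 29 min
Tue: 5:28 AM–12:52 PM = 7 h 24 min; less 60 min break → 6 h 24 min
Wed: 7:15 AM–3:27 PM = 8 h 12 min; less 60 min break → 7 h 12 min
Thu: 10:15 AM–6:06 PM = 7 h 51 min; less 60 min break → 6 h 51 min
Total: 9 h 29 min + 6 h 24 min + 7 h 12 min + 6 h 51 min = 29 h 56 min.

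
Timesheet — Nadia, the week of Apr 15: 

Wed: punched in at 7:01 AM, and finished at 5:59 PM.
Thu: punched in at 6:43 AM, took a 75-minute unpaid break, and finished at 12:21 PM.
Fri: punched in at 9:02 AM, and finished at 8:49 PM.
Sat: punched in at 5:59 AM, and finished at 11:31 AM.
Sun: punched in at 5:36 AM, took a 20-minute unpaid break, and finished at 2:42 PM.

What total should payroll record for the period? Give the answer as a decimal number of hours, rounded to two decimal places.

41.43 hours

Wed: 7:01 AM–5:59 PM = 10 h 58 min
Thu: 6:43 AM–12:21 PM = 5 h 38 min; less 75 min break → 4 h 23 min
Fri: 9:02 AM–8:49 PM = 11 h 47 min
Sat: 5:59 AM–11:31 AM = 5 h 32 min
Sun: 5:36 AM–2:42 PM = 9 h 6 min; less 20 min break → 8 h 46 min
Total: 10 h 58 min + 4 h 23 min + 11 h 47 min + 5 h 32 min + 8 h 46 min = 41 h 26 min.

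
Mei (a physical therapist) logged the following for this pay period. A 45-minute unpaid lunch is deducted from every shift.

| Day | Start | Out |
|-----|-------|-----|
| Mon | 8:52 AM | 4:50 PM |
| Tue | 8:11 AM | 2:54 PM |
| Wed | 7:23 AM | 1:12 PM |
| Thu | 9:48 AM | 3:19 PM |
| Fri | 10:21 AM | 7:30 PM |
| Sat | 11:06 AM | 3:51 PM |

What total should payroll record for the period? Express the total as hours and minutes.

Mon: 8:52 AM–4:50 PM = 7 h 58 min; less 45 min break → 7 h 13 min
Tue: 8:11 AM–2:54 PM = 6 h 43 min; less 45 min break → 5 h 58 min
Wed: 7:23 AM–1:12 PM = 5 h 49 min; less 45 min break → 5 h 4 min
Thu: 9:48 AM–3:19 PM = 5 h 31 min; less 45 min break → 4 h 46 min
Fri: 10:21 AM–7:30 PM = 9 h 9 min; less 45 min break → 8 h 24 min
Sat: 11:06 AM–3:51 PM = 4 h 45 min; less 45 min break → 4 h 0 min
Total: 7 h 13 min + 5 h 58 min + 5 h 4 min + 4 h 46 min + 8 h 24 min + 4 h 0 min = 35 h 25 min.

35 h 25 min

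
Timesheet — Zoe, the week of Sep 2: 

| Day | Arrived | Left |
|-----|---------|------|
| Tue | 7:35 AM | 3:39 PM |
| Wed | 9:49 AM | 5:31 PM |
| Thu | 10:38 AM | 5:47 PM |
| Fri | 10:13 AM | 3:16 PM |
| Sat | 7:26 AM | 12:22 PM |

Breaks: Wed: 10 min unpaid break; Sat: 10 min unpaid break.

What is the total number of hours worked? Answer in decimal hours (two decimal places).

Tue: 7:35 AM–3:39 PM = 8 h 4 min
Wed: 9:49 AM–5:31 PM = 7 h 42 min; less 10 min break → 7 h 32 min
Thu: 10:38 AM–5:47 PM = 7 h 9 min
Fri: 10:13 AM–3:16 PM = 5 h 3 min
Sat: 7:26 AM–12:22 PM = 4 h 56 min; less 10 min break → 4 h 46 min
Total: 8 h 4 min + 7 h 32 min + 7 h 9 min + 5 h 3 min + 4 h 46 min = 32 h 34 min.

32.57 hours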